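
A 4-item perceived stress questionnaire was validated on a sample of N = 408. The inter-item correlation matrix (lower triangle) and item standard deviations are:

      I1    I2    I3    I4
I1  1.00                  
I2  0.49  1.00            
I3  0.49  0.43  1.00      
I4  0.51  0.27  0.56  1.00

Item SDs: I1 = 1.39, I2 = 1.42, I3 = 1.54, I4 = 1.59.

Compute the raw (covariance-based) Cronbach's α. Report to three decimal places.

Σσ²ᵢ = 1.39² + 1.42² + 1.54² + 1.59² = 8.8482
Covariances σ_ij = r_ij · s_i · s_j:
  σ(I1,I2) = 0.49 × 1.39 × 1.42 = 0.9672
  σ(I1,I3) = 0.49 × 1.39 × 1.54 = 1.0489
  σ(I1,I4) = 0.51 × 1.39 × 1.59 = 1.1272
  σ(I2,I3) = 0.43 × 1.42 × 1.54 = 0.9403
  σ(I2,I4) = 0.27 × 1.42 × 1.59 = 0.6096
  σ(I3,I4) = 0.56 × 1.54 × 1.59 = 1.3712
σ²_T = Σσ²ᵢ + 2·Σσ_ij = 8.8482 + 2 × 6.0644 = 20.9770
α = (4/3)·(1 − 8.8482/20.9770) = 0.771

α = 0.771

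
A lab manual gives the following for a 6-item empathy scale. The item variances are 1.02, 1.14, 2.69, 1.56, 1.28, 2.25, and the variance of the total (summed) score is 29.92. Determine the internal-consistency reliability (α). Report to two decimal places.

ΣVar(i) = 1.02 + 1.14 + 2.69 + 1.56 + 1.28 + 2.25 = 9.94
α = (k/(k−1))·(1 − ΣVar(i)/total variance) = (6/5)·(1 − 9.94/29.92) = 0.80

α = 0.80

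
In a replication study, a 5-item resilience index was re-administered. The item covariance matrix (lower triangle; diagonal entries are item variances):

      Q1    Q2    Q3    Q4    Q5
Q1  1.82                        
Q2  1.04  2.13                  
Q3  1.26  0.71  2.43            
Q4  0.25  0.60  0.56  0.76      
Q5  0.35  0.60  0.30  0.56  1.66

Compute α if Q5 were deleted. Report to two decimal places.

Remaining items: Q1, Q2, Q3, Q4 (k = 4).
Σσᵢ² = 1.82 + 2.13 + 2.43 + 0.76 = 7.14
σ²_T = 7.14 + 2 × 4.42 = 15.98
α (item deleted) = (4/3)·(1 − 7.14/15.98) = 0.74

α = 0.74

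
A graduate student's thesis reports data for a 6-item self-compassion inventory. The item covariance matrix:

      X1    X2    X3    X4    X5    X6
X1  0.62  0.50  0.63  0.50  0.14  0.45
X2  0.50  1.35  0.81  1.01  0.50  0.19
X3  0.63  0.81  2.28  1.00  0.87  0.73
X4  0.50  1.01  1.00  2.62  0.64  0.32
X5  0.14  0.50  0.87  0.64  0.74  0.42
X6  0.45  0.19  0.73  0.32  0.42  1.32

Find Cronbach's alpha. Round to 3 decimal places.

α = 0.793

Σσ²ᵢ = 0.62 + 1.35 + 2.28 + 2.62 + 0.74 + 1.32 = 8.93
Sum of the distinct covariances = 8.71
Var(T) = 8.93 + 2 × 8.71 = 26.35
α = (k/(k−1))·(1 − Σσ²ᵢ/Var(T)) = (6/5)·(1 − 8.93/26.35) = 0.793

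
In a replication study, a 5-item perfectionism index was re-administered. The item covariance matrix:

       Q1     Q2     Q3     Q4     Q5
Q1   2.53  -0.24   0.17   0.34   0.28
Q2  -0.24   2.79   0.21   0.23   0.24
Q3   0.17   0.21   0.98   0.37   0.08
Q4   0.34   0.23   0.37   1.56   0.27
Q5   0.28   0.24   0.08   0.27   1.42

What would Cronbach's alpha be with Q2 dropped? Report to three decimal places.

Remaining items: Q1, Q3, Q4, Q5 (k = 4).
sum of item variances = 2.53 + 0.98 + 1.56 + 1.42 = 6.49
total variance = 6.49 + 2 × 1.51 = 9.51
α (item deleted) = (4/3)·(1 − 6.49/9.51) = 0.423

α = 0.423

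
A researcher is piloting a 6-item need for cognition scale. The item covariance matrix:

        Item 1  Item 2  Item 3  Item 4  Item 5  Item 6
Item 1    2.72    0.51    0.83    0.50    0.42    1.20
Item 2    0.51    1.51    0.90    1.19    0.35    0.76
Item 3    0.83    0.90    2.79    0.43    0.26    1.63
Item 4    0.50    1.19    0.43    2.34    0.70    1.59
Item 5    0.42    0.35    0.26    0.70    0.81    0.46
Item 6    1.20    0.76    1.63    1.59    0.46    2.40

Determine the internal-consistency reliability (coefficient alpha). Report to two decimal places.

α = 0.78

ΣVar(i) = 2.72 + 1.51 + 2.79 + 2.34 + 0.81 + 2.40 = 12.57
Σ_{i<j} σ_ij = 11.73
σ²_T = 12.57 + 2 × 11.73 = 36.03
α = (k/(k−1))·(1 − ΣVar(i)/σ²_T) = (6/5)·(1 − 12.57/36.03) = 0.78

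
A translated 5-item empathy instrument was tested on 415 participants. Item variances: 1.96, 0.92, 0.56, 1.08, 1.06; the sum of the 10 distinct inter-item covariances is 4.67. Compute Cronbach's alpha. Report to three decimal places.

Σσ²ᵢ = 1.96 + 0.92 + 0.56 + 1.08 + 1.06 = 5.58
Sum of distinct covariances = 4.67
total variance = Σσ²ᵢ + 2·Σcov = 5.58 + 2 × 4.67 = 14.92
α = (5/4)·(1 − 5.58/14.92) = 0.783

α = 0.783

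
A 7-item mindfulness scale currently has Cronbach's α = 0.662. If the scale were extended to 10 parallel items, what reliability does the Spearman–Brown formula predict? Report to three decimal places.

Length factor m = 10/7 = 1.4286
α' = m·α / (1 + (m−1)·α)
   = 10/7 × 0.662 / (1 + (10/7 − 1) × 0.662)
   = 0.9457 / 1.2837 = 0.737

predicted reliability = 0.737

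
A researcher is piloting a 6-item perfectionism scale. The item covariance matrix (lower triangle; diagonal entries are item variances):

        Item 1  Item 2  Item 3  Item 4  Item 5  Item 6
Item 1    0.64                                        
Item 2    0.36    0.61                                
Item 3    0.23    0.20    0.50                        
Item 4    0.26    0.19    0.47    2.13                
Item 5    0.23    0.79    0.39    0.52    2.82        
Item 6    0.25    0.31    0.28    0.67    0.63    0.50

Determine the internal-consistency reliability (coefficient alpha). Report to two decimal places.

ΣVar(i) = 0.64 + 0.61 + 0.50 + 2.13 + 2.82 + 0.50 = 7.20
Sum of off-diagonal covariances = 5.78
Var(T) = 7.20 + 2 × 5.78 = 18.76
α = (k/(k−1))·(1 − ΣVar(i)/Var(T)) = (6/5)·(1 − 7.20/18.76) = 0.74

α = 0.74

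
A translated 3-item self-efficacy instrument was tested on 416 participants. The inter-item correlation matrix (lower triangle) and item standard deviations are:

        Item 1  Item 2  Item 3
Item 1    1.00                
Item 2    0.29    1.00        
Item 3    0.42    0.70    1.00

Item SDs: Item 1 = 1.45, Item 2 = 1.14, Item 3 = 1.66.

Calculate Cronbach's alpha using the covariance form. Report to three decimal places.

α = 0.716

Σσ²ᵢ = 1.45² + 1.14² + 1.66² = 6.1577
Covariances σ_ij = r_ij · s_i · s_j:
  σ(Item 1,Item 2) = 0.29 × 1.45 × 1.14 = 0.4794
  σ(Item 1,Item 3) = 0.42 × 1.45 × 1.66 = 1.0109
  σ(Item 2,Item 3) = 0.70 × 1.14 × 1.66 = 1.3247
σ²_T = Σσ²ᵢ + 2·Σσ_ij = 6.1577 + 2 × 2.8150 = 11.7877
α = (3/2)·(1 − 6.1577/11.7877) = 0.716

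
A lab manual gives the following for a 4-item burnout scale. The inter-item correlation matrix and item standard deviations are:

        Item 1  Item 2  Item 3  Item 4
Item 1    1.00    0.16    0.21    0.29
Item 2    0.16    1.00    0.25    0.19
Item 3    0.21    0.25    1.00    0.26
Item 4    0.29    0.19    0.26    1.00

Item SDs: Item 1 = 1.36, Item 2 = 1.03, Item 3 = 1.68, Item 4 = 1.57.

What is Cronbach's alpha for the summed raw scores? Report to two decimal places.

Cronbach's alpha = 0.54

Σσ²ᵢ = 1.36² + 1.03² + 1.68² + 1.57² = 8.1978
Covariances σ_ij = r_ij · s_i · s_j:
  σ(Item 1,Item 2) = 0.16 × 1.36 × 1.03 = 0.2241
  σ(Item 1,Item 3) = 0.21 × 1.36 × 1.68 = 0.4798
  σ(Item 1,Item 4) = 0.29 × 1.36 × 1.57 = 0.6192
  σ(Item 2,Item 3) = 0.25 × 1.03 × 1.68 = 0.4326
  σ(Item 2,Item 4) = 0.19 × 1.03 × 1.57 = 0.3072
  σ(Item 3,Item 4) = 0.26 × 1.68 × 1.57 = 0.6858
σ²_T = Σσ²ᵢ + 2·Σσ_ij = 8.1978 + 2 × 2.7487 = 13.6952
α = (4/3)·(1 − 8.1978/13.6952) = 0.54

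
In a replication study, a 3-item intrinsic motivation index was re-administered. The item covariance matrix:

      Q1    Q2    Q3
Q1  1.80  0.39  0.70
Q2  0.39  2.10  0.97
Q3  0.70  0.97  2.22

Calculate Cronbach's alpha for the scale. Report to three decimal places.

Cronbach's alpha = 0.604

Σσ²ᵢ = 1.80 + 2.10 + 2.22 = 6.12
Sum of off-diagonal covariances = 2.06
total variance = 6.12 + 2 × 2.06 = 10.24
α = (k/(k−1))·(1 − Σσ²ᵢ/total variance) = (3/2)·(1 − 6.12/10.24) = 0.604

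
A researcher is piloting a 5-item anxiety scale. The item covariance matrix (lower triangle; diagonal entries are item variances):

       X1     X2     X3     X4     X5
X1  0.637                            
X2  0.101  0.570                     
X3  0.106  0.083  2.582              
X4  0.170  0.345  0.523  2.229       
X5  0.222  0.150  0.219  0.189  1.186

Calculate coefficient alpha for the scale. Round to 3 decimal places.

Σσᵢ² = 0.637 + 0.570 + 2.582 + 2.229 + 1.186 = 7.204
Sum of off-diagonal covariances = 2.108
σ²_total = 7.204 + 2 × 2.108 = 11.420
α = (k/(k−1))·(1 − Σσᵢ²/σ²_total) = (5/4)·(1 − 7.204/11.420) = 0.461

α = 0.461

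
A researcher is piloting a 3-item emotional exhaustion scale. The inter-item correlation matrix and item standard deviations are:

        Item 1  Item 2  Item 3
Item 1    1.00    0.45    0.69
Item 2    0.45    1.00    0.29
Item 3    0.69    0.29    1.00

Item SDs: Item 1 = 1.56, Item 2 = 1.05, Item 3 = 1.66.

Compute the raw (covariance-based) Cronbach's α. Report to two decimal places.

Cronbach's α = 0.74

Σσ²ᵢ = 1.56² + 1.05² + 1.66² = 6.2917
Covariances σ_ij = r_ij · s_i · s_j:
  σ(Item 1,Item 2) = 0.45 × 1.56 × 1.05 = 0.7371
  σ(Item 1,Item 3) = 0.69 × 1.56 × 1.66 = 1.7868
  σ(Item 2,Item 3) = 0.29 × 1.05 × 1.66 = 0.5055
σ²_T = Σσ²ᵢ + 2·Σσ_ij = 6.2917 + 2 × 3.0294 = 12.3505
α = (3/2)·(1 − 6.2917/12.3505) = 0.74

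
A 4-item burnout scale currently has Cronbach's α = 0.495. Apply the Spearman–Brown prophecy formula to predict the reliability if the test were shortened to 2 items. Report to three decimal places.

Length factor m = 2/4 = 0.5000
α' = m·α / (1 − (1−m)·α)
   = 2/4 × 0.495 / (1 − (1 − 2/4) × 0.495)
   = 0.2475 / 0.7525 = 0.329

predicted reliability = 0.329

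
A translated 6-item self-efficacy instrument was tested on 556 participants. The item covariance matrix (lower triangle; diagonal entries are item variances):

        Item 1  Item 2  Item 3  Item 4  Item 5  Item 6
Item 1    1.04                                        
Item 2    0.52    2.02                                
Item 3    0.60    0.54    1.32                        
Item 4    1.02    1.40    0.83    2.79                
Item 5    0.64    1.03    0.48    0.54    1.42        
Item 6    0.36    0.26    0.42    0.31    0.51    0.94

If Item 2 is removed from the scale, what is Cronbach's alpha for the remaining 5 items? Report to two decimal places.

α = 0.75

Remaining items: Item 1, Item 3, Item 4, Item 5, Item 6 (k = 5).
sum of item variances = 1.04 + 1.32 + 2.79 + 1.42 + 0.94 = 7.51
Var(T) = 7.51 + 2 × 5.71 = 18.93
α (item deleted) = (5/4)·(1 − 7.51/18.93) = 0.75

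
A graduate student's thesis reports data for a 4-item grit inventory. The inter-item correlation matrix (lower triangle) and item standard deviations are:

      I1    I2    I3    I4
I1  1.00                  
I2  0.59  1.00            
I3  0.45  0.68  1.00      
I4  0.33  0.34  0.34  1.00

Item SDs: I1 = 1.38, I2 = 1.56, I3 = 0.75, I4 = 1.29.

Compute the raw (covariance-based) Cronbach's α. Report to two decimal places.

Σσ²ᵢ = 1.38² + 1.56² + 0.75² + 1.29² = 6.5646
Covariances σ_ij = r_ij · s_i · s_j:
  σ(I1,I2) = 0.59 × 1.38 × 1.56 = 1.2702
  σ(I1,I3) = 0.45 × 1.38 × 0.75 = 0.4657
  σ(I1,I4) = 0.33 × 1.38 × 1.29 = 0.5875
  σ(I2,I3) = 0.68 × 1.56 × 0.75 = 0.7956
  σ(I2,I4) = 0.34 × 1.56 × 1.29 = 0.6842
  σ(I3,I4) = 0.34 × 0.75 × 1.29 = 0.3290
σ²_T = Σσ²ᵢ + 2·Σσ_ij = 6.5646 + 2 × 4.1322 = 14.8290
α = (4/3)·(1 − 6.5646/14.8290) = 0.74

Cronbach's α = 0.74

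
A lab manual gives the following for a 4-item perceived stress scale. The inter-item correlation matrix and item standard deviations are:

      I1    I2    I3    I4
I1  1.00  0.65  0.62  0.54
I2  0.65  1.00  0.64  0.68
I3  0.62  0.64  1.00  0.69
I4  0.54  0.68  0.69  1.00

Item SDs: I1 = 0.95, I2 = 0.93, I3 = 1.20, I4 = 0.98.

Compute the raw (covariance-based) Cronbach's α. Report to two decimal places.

Σσ²ᵢ = 0.95² + 0.93² + 1.20² + 0.98² = 4.1678
Covariances σ_ij = r_ij · s_i · s_j:
  σ(I1,I2) = 0.65 × 0.95 × 0.93 = 0.5743
  σ(I1,I3) = 0.62 × 0.95 × 1.20 = 0.7068
  σ(I1,I4) = 0.54 × 0.95 × 0.98 = 0.5027
  σ(I2,I3) = 0.64 × 0.93 × 1.20 = 0.7142
  σ(I2,I4) = 0.68 × 0.93 × 0.98 = 0.6198
  σ(I3,I4) = 0.69 × 1.20 × 0.98 = 0.8114
σ²_T = Σσ²ᵢ + 2·Σσ_ij = 4.1678 + 2 × 3.9292 = 12.0262
α = (4/3)·(1 − 4.1678/12.0262) = 0.87

Cronbach's α = 0.87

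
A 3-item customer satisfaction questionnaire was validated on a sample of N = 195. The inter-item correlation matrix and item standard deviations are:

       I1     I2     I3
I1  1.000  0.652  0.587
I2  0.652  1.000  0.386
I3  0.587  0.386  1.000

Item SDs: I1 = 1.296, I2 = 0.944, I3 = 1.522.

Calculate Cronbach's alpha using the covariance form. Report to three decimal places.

Cronbach's alpha = 0.760

Σσ²ᵢ = 1.296² + 0.944² + 1.522² = 4.8872
Covariances σ_ij = r_ij · s_i · s_j:
  σ(I1,I2) = 0.652 × 1.296 × 0.944 = 0.7977
  σ(I1,I3) = 0.587 × 1.296 × 1.522 = 1.1579
  σ(I2,I3) = 0.386 × 0.944 × 1.522 = 0.5546
σ²_T = Σσ²ᵢ + 2·Σσ_ij = 4.8872 + 2 × 2.5102 = 9.9076
α = (3/2)·(1 − 4.8872/9.9076) = 0.760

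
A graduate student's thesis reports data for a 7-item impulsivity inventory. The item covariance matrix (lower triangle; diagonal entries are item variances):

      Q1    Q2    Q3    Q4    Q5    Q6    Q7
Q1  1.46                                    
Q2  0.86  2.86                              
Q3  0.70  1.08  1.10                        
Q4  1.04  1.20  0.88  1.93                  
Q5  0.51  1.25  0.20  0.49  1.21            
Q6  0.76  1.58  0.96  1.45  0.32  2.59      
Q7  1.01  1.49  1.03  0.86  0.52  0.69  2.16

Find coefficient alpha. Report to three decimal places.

Σσ²ᵢ = 1.46 + 2.86 + 1.10 + 1.93 + 1.21 + 2.59 + 2.16 = 13.31
Σ_{i<j} σ_ij = 18.88
total variance = 13.31 + 2 × 18.88 = 51.07
α = (k/(k−1))·(1 − Σσ²ᵢ/total variance) = (7/6)·(1 − 13.31/51.07) = 0.863

coefficient alpha = 0.863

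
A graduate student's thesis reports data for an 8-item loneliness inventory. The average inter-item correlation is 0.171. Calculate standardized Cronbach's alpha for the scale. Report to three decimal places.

α = 0.623

Standardized α = k·r̄ / (1 + (k−1)·r̄) = 8 × 0.171 / (1 + 7 × 0.171)
  = 1.3680 / 2.1970 = 0.623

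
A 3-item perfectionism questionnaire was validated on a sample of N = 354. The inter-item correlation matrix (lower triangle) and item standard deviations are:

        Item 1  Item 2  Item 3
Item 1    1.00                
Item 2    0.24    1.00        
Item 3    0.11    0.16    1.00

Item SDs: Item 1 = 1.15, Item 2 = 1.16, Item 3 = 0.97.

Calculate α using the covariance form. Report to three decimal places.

α = 0.385

Σσ²ᵢ = 1.15² + 1.16² + 0.97² = 3.6090
Covariances σ_ij = r_ij · s_i · s_j:
  σ(Item 1,Item 2) = 0.24 × 1.15 × 1.16 = 0.3202
  σ(Item 1,Item 3) = 0.11 × 1.15 × 0.97 = 0.1227
  σ(Item 2,Item 3) = 0.16 × 1.16 × 0.97 = 0.1800
σ²_T = Σσ²ᵢ + 2·Σσ_ij = 3.6090 + 2 × 0.6229 = 4.8548
α = (3/2)·(1 − 3.6090/4.8548) = 0.385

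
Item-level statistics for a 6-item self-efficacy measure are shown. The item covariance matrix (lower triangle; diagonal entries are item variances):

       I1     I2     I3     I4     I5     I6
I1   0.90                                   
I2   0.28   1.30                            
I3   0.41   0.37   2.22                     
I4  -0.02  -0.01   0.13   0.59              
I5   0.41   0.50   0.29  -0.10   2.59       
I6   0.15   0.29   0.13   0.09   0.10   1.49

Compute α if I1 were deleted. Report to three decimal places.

Remaining items: I2, I3, I4, I5, I6 (k = 5).
Σσᵢ² = 1.30 + 2.22 + 0.59 + 2.59 + 1.49 = 8.19
Var(T) = 8.19 + 2 × 1.79 = 11.77
α (item deleted) = (5/4)·(1 − 8.19/11.77) = 0.380

α = 0.380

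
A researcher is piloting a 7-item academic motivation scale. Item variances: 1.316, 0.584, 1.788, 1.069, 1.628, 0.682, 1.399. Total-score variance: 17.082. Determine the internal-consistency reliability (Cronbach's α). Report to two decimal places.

α = 0.59

Σσᵢ² = 1.316 + 0.584 + 1.788 + 1.069 + 1.628 + 0.682 + 1.399 = 8.466
α = (k/(k−1))·(1 − Σσᵢ²/σ²_total) = (7/6)·(1 − 8.466/17.082) = 0.59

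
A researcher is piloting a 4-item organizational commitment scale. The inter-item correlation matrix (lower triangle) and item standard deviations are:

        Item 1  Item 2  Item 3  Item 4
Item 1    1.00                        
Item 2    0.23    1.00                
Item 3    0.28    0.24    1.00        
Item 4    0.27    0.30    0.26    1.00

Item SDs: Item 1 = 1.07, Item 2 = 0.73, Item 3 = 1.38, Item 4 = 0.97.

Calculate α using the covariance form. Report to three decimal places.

Σσ²ᵢ = 1.07² + 0.73² + 1.38² + 0.97² = 4.5231
Covariances σ_ij = r_ij · s_i · s_j:
  σ(Item 1,Item 2) = 0.23 × 1.07 × 0.73 = 0.1797
  σ(Item 1,Item 3) = 0.28 × 1.07 × 1.38 = 0.4134
  σ(Item 1,Item 4) = 0.27 × 1.07 × 0.97 = 0.2802
  σ(Item 2,Item 3) = 0.24 × 0.73 × 1.38 = 0.2418
  σ(Item 2,Item 4) = 0.30 × 0.73 × 0.97 = 0.2124
  σ(Item 3,Item 4) = 0.26 × 1.38 × 0.97 = 0.3480
σ²_T = Σσ²ᵢ + 2·Σσ_ij = 4.5231 + 2 × 1.6755 = 7.8741
α = (4/3)·(1 − 4.5231/7.8741) = 0.567

α = 0.567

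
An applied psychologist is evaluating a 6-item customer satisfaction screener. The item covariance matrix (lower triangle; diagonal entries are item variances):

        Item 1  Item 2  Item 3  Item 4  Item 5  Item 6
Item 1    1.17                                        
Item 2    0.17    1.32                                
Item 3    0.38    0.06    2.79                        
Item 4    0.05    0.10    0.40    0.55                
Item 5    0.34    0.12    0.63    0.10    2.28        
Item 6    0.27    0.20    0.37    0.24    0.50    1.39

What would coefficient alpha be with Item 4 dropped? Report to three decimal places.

Remaining items: Item 1, Item 2, Item 3, Item 5, Item 6 (k = 5).
Σσ²ᵢ = 1.17 + 1.32 + 2.79 + 2.28 + 1.39 = 8.95
Var(T) = 8.95 + 2 × 3.04 = 15.03
α (item deleted) = (5/4)·(1 − 8.95/15.03) = 0.506

α = 0.506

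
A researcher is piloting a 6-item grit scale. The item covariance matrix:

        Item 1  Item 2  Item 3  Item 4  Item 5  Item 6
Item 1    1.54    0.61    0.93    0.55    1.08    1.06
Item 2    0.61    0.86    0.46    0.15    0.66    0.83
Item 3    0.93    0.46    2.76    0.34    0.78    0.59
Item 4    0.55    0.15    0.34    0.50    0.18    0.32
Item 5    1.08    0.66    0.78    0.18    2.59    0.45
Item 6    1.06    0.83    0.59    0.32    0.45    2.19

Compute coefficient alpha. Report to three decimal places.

α = 0.759

ΣVar(i) = 1.54 + 0.86 + 2.76 + 0.50 + 2.59 + 2.19 = 10.44
Sum of off-diagonal covariances = 8.99
total variance = 10.44 + 2 × 8.99 = 28.42
α = (k/(k−1))·(1 − ΣVar(i)/total variance) = (6/5)·(1 − 10.44/28.42) = 0.759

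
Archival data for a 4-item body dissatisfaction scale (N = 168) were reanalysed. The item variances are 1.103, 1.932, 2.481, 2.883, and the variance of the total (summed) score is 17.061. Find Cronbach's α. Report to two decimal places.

Cronbach's α = 0.68

ΣVar(i) = 1.103 + 1.932 + 2.481 + 2.883 = 8.399
α = (k/(k−1))·(1 − ΣVar(i)/σ²_total) = (4/3)·(1 − 8.399/17.061) = 0.68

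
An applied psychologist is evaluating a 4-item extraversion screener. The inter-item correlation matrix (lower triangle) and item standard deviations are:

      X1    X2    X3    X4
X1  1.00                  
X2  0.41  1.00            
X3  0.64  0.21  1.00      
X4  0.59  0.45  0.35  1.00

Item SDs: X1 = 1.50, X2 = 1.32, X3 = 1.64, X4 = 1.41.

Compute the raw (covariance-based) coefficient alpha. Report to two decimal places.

coefficient alpha = 0.76

Σσ²ᵢ = 1.50² + 1.32² + 1.64² + 1.41² = 8.6701
Covariances σ_ij = r_ij · s_i · s_j:
  σ(X1,X2) = 0.41 × 1.50 × 1.32 = 0.8118
  σ(X1,X3) = 0.64 × 1.50 × 1.64 = 1.5744
  σ(X1,X4) = 0.59 × 1.50 × 1.41 = 1.2478
  σ(X2,X3) = 0.21 × 1.32 × 1.64 = 0.4546
  σ(X2,X4) = 0.45 × 1.32 × 1.41 = 0.8375
  σ(X3,X4) = 0.35 × 1.64 × 1.41 = 0.8093
σ²_T = Σσ²ᵢ + 2·Σσ_ij = 8.6701 + 2 × 5.7354 = 20.1409
α = (4/3)·(1 − 8.6701/20.1409) = 0.76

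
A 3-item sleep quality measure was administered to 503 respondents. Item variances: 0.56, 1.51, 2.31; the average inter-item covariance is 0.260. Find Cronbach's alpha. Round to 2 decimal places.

ΣVar(i) = 0.56 + 1.51 + 2.31 = 4.38
Sum of the 3 distinct covariances = 3 × 0.260 = 0.780
Var(T) = ΣVar(i) + 2·Σcov = 4.38 + 2 × 0.780 = 5.940
α = (3/2)·(1 − 4.38/5.940) = 0.39

α = 0.39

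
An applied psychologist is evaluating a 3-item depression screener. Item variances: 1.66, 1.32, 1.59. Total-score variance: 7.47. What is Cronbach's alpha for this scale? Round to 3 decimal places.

sum of item variances = 1.66 + 1.32 + 1.59 = 4.57
α = (k/(k−1))·(1 − sum of item variances/σ²_T) = (3/2)·(1 − 4.57/7.47) = 0.582

Cronbach's alpha = 0.582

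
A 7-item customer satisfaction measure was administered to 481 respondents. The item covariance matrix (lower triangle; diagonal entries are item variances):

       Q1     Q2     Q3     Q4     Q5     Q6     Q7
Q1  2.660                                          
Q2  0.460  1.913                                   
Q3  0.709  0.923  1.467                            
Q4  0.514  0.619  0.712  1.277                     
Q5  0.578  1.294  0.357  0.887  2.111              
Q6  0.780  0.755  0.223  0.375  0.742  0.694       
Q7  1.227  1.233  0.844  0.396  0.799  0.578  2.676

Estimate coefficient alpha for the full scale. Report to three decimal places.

α = 0.818

ΣVar(i) = 2.660 + 1.913 + 1.467 + 1.277 + 2.111 + 0.694 + 2.676 = 12.798
Sum of the distinct covariances = 15.005
total variance = 12.798 + 2 × 15.005 = 42.808
α = (k/(k−1))·(1 − ΣVar(i)/total variance) = (7/6)·(1 − 12.798/42.808) = 0.818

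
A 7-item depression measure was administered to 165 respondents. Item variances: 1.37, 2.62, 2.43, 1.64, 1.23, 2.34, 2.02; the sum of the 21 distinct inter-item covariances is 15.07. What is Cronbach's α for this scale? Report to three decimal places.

Σσᵢ² = 1.37 + 2.62 + 2.43 + 1.64 + 1.23 + 2.34 + 2.02 = 13.65
Sum of distinct covariances = 15.07
total variance = Σσᵢ² + 2·Σcov = 13.65 + 2 × 15.07 = 43.79
α = (7/6)·(1 − 13.65/43.79) = 0.803

α = 0.803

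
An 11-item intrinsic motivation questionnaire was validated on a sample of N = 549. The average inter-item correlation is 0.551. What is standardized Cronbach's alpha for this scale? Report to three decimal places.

Standardized α = k·r̄ / (1 + (k−1)·r̄) = 11 × 0.551 / (1 + 10 × 0.551)
  = 6.0610 / 6.5100 = 0.931

α = 0.931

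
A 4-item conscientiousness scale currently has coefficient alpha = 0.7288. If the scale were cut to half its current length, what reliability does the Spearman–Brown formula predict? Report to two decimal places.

Length factor m = 1/2
α' = m·α / (1 − (1−m)·α)
   = 1/2 × 0.7288 / (1 − (1 − 1/2) × 0.7288)
   = 0.3644 / 0.6356 = 0.57

predicted reliability = 0.57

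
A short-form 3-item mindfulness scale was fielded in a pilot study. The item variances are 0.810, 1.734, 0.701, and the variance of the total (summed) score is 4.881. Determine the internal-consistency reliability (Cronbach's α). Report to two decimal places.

ΣVar(i) = 0.810 + 1.734 + 0.701 = 3.245
α = (k/(k−1))·(1 − ΣVar(i)/σ²_T) = (3/2)·(1 − 3.245/4.881) = 0.50

α = 0.50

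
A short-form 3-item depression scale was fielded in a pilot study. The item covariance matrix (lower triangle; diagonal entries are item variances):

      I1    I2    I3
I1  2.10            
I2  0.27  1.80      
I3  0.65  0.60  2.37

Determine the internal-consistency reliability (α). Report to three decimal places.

α = 0.490

Σσ²ᵢ = 2.10 + 1.80 + 2.37 = 6.27
Sum of the distinct covariances = 1.52
Var(T) = 6.27 + 2 × 1.52 = 9.31
α = (k/(k−1))·(1 − Σσ²ᵢ/Var(T)) = (3/2)·(1 − 6.27/9.31) = 0.490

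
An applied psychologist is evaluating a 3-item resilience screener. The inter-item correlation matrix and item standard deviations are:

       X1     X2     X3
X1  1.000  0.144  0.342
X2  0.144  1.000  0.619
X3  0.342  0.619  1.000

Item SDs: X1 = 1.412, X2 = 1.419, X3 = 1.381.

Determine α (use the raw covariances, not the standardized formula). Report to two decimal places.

Σσ²ᵢ = 1.412² + 1.419² + 1.381² = 5.9145
Covariances σ_ij = r_ij · s_i · s_j:
  σ(X1,X2) = 0.144 × 1.412 × 1.419 = 0.2885
  σ(X1,X3) = 0.342 × 1.412 × 1.381 = 0.6669
  σ(X2,X3) = 0.619 × 1.419 × 1.381 = 1.2130
σ²_T = Σσ²ᵢ + 2·Σσ_ij = 5.9145 + 2 × 2.1684 = 10.2513
α = (3/2)·(1 − 5.9145/10.2513) = 0.63

α = 0.63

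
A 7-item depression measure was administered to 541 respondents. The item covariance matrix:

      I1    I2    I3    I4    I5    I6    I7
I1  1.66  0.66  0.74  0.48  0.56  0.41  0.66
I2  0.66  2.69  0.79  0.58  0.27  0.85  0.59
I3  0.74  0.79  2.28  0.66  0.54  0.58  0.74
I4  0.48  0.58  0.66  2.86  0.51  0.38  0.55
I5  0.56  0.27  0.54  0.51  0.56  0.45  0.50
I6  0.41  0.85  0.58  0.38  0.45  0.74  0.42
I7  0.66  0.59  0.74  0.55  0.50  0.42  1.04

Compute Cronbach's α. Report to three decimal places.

Cronbach's α = 0.780

sum of item variances = 1.66 + 2.69 + 2.28 + 2.86 + 0.56 + 0.74 + 1.04 = 11.83
Sum of off-diagonal covariances = 11.92
Var(T) = 11.83 + 2 × 11.92 = 35.67
α = (k/(k−1))·(1 − sum of item variances/Var(T)) = (7/6)·(1 − 11.83/35.67) = 0.780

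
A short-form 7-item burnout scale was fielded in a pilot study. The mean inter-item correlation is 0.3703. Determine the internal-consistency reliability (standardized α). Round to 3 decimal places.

Standardized α = k·r̄ / (1 + (k−1)·r̄) = 7 × 0.3703 / (1 + 6 × 0.3703)
  = 2.5921 / 3.2218 = 0.805

standardized α = 0.805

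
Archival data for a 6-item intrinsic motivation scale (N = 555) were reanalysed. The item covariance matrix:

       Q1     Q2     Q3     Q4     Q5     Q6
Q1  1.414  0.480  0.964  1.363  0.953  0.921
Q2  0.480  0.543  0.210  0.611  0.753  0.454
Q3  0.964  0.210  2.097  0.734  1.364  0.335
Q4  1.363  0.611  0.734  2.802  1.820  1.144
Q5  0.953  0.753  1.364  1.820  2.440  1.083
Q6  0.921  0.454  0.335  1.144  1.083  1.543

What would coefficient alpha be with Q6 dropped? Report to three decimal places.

coefficient alpha = 0.832

Remaining items: Q1, Q2, Q3, Q4, Q5 (k = 5).
sum of item variances = 1.414 + 0.543 + 2.097 + 2.802 + 2.440 = 9.296
σ²_total = 9.296 + 2 × 9.252 = 27.800
α (item deleted) = (5/4)·(1 − 9.296/27.800) = 0.832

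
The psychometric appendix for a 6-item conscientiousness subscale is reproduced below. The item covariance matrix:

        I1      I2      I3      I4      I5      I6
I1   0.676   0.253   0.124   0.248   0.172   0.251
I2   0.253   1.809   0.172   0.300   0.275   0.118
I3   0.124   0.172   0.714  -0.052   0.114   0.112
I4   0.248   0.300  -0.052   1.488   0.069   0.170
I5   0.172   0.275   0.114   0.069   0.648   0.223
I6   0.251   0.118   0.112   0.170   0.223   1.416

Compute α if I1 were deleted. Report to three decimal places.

α = 0.413

Remaining items: I2, I3, I4, I5, I6 (k = 5).
sum of item variances = 1.809 + 0.714 + 1.488 + 0.648 + 1.416 = 6.075
σ²_total = 6.075 + 2 × 1.501 = 9.077
α (item deleted) = (5/4)·(1 − 6.075/9.077) = 0.413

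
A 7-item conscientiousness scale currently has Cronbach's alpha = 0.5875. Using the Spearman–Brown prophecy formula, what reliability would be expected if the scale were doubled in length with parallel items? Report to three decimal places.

predicted reliability = 0.740

Length factor m = 2
α' = m·α / (1 + (m−1)·α)
   = 2 × 0.5875 / (1 + (2 − 1) × 0.5875)
   = 1.1750 / 1.5875 = 0.740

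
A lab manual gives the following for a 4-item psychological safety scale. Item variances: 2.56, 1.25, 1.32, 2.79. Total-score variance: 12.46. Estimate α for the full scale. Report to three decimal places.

α = 0.486

Σσᵢ² = 2.56 + 1.25 + 1.32 + 2.79 = 7.92
α = (k/(k−1))·(1 − Σσᵢ²/σ²_T) = (4/3)·(1 − 7.92/12.46) = 0.486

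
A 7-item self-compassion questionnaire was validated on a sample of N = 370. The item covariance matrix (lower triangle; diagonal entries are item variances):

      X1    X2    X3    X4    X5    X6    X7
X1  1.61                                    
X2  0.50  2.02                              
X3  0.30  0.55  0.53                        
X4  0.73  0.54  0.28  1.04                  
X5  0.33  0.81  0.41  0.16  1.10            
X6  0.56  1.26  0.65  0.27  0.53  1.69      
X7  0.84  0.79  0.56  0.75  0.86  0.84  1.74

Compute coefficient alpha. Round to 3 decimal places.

α = 0.840

ΣVar(i) = 1.61 + 2.02 + 0.53 + 1.04 + 1.10 + 1.69 + 1.74 = 9.73
Σ_{i<j} σ_ij = 12.52
total variance = 9.73 + 2 × 12.52 = 34.77
α = (k/(k−1))·(1 − ΣVar(i)/total variance) = (7/6)·(1 − 9.73/34.77) = 0.840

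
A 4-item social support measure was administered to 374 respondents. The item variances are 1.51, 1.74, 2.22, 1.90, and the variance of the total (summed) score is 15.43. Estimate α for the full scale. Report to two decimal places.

α = 0.70

sum of item variances = 1.51 + 1.74 + 2.22 + 1.90 = 7.37
α = (k/(k−1))·(1 − sum of item variances/σ²_T) = (4/3)·(1 − 7.37/15.43) = 0.70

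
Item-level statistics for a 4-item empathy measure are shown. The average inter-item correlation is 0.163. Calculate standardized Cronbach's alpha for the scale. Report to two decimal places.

Standardized α = k·r̄ / (1 + (k−1)·r̄) = 4 × 0.163 / (1 + 3 × 0.163)
  = 0.6520 / 1.4890 = 0.44

α = 0.44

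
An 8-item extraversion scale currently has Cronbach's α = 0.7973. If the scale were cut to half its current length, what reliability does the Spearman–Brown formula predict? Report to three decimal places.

Length factor m = 1/2
α' = m·α / (1 − (1−m)·α)
   = 1/2 × 0.7973 / (1 − (1 − 1/2) × 0.7973)
   = 0.3987 / 0.6014 = 0.663

predicted reliability = 0.663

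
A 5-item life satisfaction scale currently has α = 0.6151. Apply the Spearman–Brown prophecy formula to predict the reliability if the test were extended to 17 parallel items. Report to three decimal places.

predicted reliability = 0.845

Length factor m = 17/5 = 3.4000
α' = m·α / (1 + (m−1)·α)
   = 17/5 × 0.6151 / (1 + (17/5 − 1) × 0.6151)
   = 2.0913 / 2.4762 = 0.845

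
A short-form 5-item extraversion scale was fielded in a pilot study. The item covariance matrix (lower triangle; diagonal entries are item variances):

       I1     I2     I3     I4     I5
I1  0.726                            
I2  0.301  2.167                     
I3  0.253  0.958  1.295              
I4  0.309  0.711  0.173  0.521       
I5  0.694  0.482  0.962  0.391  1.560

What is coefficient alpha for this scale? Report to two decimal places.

ΣVar(i) = 0.726 + 2.167 + 1.295 + 0.521 + 1.560 = 6.269
Sum of off-diagonal covariances = 5.234
σ²_total = 6.269 + 2 × 5.234 = 16.737
α = (k/(k−1))·(1 − ΣVar(i)/σ²_total) = (5/4)·(1 − 6.269/16.737) = 0.78

coefficient alpha = 0.78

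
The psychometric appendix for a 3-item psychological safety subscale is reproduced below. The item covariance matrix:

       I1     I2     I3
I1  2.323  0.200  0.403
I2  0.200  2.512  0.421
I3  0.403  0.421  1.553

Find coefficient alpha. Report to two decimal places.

Σσ²ᵢ = 2.323 + 2.512 + 1.553 = 6.388
Sum of the distinct covariances = 1.024
σ²_total = 6.388 + 2 × 1.024 = 8.436
α = (k/(k−1))·(1 − Σσ²ᵢ/σ²_total) = (3/2)·(1 − 6.388/8.436) = 0.36

coefficient alpha = 0.36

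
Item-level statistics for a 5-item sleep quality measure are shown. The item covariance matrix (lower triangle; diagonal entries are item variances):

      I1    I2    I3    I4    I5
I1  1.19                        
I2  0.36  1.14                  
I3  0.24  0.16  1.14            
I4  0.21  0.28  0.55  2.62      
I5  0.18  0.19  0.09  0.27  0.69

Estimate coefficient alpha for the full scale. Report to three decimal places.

α = 0.534

ΣVar(i) = 1.19 + 1.14 + 1.14 + 2.62 + 0.69 = 6.78
Sum of off-diagonal covariances = 2.53
σ²_total = 6.78 + 2 × 2.53 = 11.84
α = (k/(k−1))·(1 − ΣVar(i)/σ²_total) = (5/4)·(1 − 6.78/11.84) = 0.534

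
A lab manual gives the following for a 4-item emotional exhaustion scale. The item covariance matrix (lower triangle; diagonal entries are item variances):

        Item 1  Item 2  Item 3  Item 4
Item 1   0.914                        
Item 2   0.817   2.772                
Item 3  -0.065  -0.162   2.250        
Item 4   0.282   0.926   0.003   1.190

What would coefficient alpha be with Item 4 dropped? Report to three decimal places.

Remaining items: Item 1, Item 2, Item 3 (k = 3).
Σσ²ᵢ = 0.914 + 2.772 + 2.250 = 5.936
total variance = 5.936 + 2 × 0.590 = 7.116
α (item deleted) = (3/2)·(1 − 5.936/7.116) = 0.249

coefficient alpha = 0.249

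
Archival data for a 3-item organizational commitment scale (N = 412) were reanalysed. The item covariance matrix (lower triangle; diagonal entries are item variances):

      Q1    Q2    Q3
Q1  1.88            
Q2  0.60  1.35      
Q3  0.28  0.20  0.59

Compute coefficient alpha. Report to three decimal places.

ΣVar(i) = 1.88 + 1.35 + 0.59 = 3.82
Σ_{i<j} σ_ij = 1.08
total variance = 3.82 + 2 × 1.08 = 5.98
α = (k/(k−1))·(1 − ΣVar(i)/total variance) = (3/2)·(1 − 3.82/5.98) = 0.542

coefficient alpha = 0.542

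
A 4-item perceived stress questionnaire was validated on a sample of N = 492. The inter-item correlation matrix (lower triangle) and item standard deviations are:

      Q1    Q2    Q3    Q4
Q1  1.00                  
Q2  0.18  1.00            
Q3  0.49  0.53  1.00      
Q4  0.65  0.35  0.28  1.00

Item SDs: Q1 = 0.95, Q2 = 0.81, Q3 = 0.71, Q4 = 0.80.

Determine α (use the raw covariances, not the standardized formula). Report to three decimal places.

Σσ²ᵢ = 0.95² + 0.81² + 0.71² + 0.80² = 2.7027
Covariances σ_ij = r_ij · s_i · s_j:
  σ(Q1,Q2) = 0.18 × 0.95 × 0.81 = 0.1385
  σ(Q1,Q3) = 0.49 × 0.95 × 0.71 = 0.3305
  σ(Q1,Q4) = 0.65 × 0.95 × 0.80 = 0.4940
  σ(Q2,Q3) = 0.53 × 0.81 × 0.71 = 0.3048
  σ(Q2,Q4) = 0.35 × 0.81 × 0.80 = 0.2268
  σ(Q3,Q4) = 0.28 × 0.71 × 0.80 = 0.1590
σ²_T = Σσ²ᵢ + 2·Σσ_ij = 2.7027 + 2 × 1.6536 = 6.0099
α = (4/3)·(1 − 2.7027/6.0099) = 0.734

α = 0.734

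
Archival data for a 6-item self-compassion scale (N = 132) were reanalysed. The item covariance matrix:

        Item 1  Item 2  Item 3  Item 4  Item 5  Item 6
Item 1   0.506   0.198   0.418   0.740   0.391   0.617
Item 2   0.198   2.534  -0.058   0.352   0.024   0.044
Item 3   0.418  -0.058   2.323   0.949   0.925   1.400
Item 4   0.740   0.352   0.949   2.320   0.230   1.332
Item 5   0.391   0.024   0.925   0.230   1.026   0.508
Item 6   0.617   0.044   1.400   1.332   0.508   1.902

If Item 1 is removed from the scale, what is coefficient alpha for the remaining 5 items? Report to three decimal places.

coefficient alpha = 0.663

Remaining items: Item 2, Item 3, Item 4, Item 5, Item 6 (k = 5).
Σσᵢ² = 2.534 + 2.323 + 2.320 + 1.026 + 1.902 = 10.105
total variance = 10.105 + 2 × 5.706 = 21.517
α (item deleted) = (5/4)·(1 − 10.105/21.517) = 0.663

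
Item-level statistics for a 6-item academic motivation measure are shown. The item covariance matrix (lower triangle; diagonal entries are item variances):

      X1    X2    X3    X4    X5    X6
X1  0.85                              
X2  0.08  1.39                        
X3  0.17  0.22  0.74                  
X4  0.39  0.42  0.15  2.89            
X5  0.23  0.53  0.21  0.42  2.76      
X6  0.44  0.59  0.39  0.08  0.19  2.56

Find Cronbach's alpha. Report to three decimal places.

sum of item variances = 0.85 + 1.39 + 0.74 + 2.89 + 2.76 + 2.56 = 11.19
Sum of the distinct covariances = 4.51
total variance = 11.19 + 2 × 4.51 = 20.21
α = (k/(k−1))·(1 − sum of item variances/total variance) = (6/5)·(1 − 11.19/20.21) = 0.536

α = 0.536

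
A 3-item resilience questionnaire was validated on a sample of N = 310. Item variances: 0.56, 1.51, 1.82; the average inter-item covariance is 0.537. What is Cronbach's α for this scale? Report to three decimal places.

Σσᵢ² = 0.56 + 1.51 + 1.82 = 3.89
Sum of the 3 distinct covariances = 3 × 0.537 = 1.611
σ²_total = Σσᵢ² + 2·Σcov = 3.89 + 2 × 1.611 = 7.112
α = (3/2)·(1 − 3.89/7.112) = 0.680

α = 0.680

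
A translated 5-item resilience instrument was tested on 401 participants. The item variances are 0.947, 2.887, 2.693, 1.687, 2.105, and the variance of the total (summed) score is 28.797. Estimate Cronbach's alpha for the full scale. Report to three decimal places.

Cronbach's alpha = 0.802

ΣVar(i) = 0.947 + 2.887 + 2.693 + 1.687 + 2.105 = 10.319
α = (k/(k−1))·(1 − ΣVar(i)/σ²_T) = (5/4)·(1 − 10.319/28.797) = 0.802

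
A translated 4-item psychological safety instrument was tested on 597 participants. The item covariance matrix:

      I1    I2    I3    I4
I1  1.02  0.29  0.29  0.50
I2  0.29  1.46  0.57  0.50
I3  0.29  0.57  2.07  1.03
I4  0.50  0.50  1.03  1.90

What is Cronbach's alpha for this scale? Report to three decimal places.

ΣVar(i) = 1.02 + 1.46 + 2.07 + 1.90 = 6.45
Sum of off-diagonal covariances = 3.18
total variance = 6.45 + 2 × 3.18 = 12.81
α = (k/(k−1))·(1 − ΣVar(i)/total variance) = (4/3)·(1 − 6.45/12.81) = 0.662

Cronbach's alpha = 0.662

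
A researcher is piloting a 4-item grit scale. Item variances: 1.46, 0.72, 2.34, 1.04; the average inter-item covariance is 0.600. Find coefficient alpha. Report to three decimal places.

α = 0.752

ΣVar(i) = 1.46 + 0.72 + 2.34 + 1.04 = 5.56
Sum of the 6 distinct covariances = 6 × 0.600 = 3.600
σ²_T = ΣVar(i) + 2·Σcov = 5.56 + 2 × 3.600 = 12.760
α = (4/3)·(1 − 5.56/12.760) = 0.752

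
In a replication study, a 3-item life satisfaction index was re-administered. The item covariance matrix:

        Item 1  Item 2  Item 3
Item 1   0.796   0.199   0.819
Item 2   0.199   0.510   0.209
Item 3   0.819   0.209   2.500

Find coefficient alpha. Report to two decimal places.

coefficient alpha = 0.59

Σσ²ᵢ = 0.796 + 0.510 + 2.500 = 3.806
Sum of off-diagonal covariances = 1.227
Var(T) = 3.806 + 2 × 1.227 = 6.260
α = (k/(k−1))·(1 − Σσ²ᵢ/Var(T)) = (3/2)·(1 − 3.806/6.260) = 0.59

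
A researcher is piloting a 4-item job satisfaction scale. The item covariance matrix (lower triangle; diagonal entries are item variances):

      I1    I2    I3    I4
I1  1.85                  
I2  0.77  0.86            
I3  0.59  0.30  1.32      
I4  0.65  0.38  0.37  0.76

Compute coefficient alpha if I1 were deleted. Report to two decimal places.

Remaining items: I2, I3, I4 (k = 3).
Σσ²ᵢ = 0.86 + 1.32 + 0.76 = 2.94
total variance = 2.94 + 2 × 1.05 = 5.04
α (item deleted) = (3/2)·(1 − 2.94/5.04) = 0.62

coefficient alpha = 0.62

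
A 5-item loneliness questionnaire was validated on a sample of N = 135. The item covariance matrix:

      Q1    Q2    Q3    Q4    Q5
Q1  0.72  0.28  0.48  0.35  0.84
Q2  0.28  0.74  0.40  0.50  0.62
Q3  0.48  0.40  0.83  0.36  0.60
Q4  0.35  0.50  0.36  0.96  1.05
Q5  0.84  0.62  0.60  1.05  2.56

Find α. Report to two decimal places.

sum of item variances = 0.72 + 0.74 + 0.83 + 0.96 + 2.56 = 5.81
Sum of the distinct covariances = 5.48
Var(T) = 5.81 + 2 × 5.48 = 16.77
α = (k/(k−1))·(1 − sum of item variances/Var(T)) = (5/4)·(1 − 5.81/16.77) = 0.82

α = 0.82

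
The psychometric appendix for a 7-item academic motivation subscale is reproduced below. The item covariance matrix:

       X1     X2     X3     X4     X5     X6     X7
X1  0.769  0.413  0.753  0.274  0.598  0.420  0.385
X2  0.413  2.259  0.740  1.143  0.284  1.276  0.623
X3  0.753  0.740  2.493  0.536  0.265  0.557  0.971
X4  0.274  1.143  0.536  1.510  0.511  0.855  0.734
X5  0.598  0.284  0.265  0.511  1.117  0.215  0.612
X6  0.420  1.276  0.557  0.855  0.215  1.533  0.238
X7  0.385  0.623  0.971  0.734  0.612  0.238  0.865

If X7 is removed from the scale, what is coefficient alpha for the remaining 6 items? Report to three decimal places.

Remaining items: X1, X2, X3, X4, X5, X6 (k = 6).
sum of item variances = 0.769 + 2.259 + 2.493 + 1.510 + 1.117 + 1.533 = 9.681
σ²_total = 9.681 + 2 × 8.840 = 27.361
α (item deleted) = (6/5)·(1 − 9.681/27.361) = 0.775

α = 0.775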